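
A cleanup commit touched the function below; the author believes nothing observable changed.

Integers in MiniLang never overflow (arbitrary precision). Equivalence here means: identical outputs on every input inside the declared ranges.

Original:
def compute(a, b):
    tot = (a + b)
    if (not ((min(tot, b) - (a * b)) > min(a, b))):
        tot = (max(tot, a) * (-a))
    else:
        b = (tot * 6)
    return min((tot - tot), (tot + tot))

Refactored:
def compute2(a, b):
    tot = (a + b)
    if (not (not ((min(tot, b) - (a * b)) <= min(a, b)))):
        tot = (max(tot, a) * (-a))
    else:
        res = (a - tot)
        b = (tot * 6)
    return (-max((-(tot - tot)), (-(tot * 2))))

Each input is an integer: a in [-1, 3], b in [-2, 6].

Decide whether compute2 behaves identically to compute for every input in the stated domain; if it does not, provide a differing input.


This is a faithful refactor — arithmetic usage differs; and boolean connective usage differs; and local variable names differ; and min/max/abs usage differs; and comparison usage differs; and constant usage differs; and statement counts differ, but the computed results match everywhere.
As a probe, take a=3, b=4: compute runs tot=7, then (not ((min(tot, b) - (a * b)) > min(a, b))) is true, then tot=-21, then returns -42; compute2 runs tot=7, then (not (not ((min(tot, b) - (a * b)) <= min(a, b)))) is true, then tot=-21, then returns -42; both end at -42.
Across all 45 domain points the two functions coincide.
verdict: equivalent


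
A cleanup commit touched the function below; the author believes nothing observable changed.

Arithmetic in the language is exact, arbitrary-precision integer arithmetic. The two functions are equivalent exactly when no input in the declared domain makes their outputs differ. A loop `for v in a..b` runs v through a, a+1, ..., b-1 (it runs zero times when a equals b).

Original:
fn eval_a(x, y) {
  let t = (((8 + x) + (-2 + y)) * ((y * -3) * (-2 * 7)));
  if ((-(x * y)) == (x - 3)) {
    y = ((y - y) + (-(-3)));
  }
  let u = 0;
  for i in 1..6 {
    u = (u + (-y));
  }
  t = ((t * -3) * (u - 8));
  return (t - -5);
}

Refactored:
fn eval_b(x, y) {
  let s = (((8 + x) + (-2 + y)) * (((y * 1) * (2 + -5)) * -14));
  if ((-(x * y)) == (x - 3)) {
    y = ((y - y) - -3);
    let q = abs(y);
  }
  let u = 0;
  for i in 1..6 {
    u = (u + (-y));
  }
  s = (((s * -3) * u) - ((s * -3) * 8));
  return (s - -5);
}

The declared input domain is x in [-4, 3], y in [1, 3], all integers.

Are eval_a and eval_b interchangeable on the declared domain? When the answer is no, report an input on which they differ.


Comparing the listings, the differences include: arithmetic usage differs; local variable names differ; statement counts differ; min/max/abs usage differs; constant usage differs.
Tracing x=2, y=2: eval_a: t becomes 840; next ((-(x * y)) == (x - 3)) evaluates to false; next u becomes 0; next at i=1:; next u becomes -2; next at i=2:; next u becomes -4; next at i=3:; next u becomes -6; next at i=4:; next u becomes -8; next at i=5:; next u becomes -10; next t becomes 45360; next final value 45365 | eval_b: s becomes 840; next ((-(x * y)) == (x - 3)) evaluates to false; next u becomes 0; next at i=1:; next u becomes -2; next at i=2:; next u becomes -4; next at i=3:; next u becomes -6; next at i=4:; next u becomes -8; next at i=5:; next u becomes -10; next s becomes 45360; next final value 45365 — matching result 45365.
Across all 24 domain points the two functions coincide.
verdict: equivalent


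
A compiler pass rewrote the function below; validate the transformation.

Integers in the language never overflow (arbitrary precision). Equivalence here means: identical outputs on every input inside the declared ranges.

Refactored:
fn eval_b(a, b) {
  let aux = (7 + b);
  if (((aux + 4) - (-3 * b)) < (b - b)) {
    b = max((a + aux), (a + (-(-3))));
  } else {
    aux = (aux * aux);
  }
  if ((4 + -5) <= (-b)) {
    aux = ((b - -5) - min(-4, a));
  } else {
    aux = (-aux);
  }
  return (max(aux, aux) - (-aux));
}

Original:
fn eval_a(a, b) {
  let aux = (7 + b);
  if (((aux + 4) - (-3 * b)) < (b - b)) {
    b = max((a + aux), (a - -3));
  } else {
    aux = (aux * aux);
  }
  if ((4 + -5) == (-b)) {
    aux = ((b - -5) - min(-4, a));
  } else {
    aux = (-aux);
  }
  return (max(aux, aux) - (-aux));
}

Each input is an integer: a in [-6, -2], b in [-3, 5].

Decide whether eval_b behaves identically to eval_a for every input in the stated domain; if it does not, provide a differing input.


There is a counterexample at a=-6, b=-3: -8 on one side, 18 on the other.
eval_a: aux becomes 4; next (((aux + 4) - (-3 * b)) < (b - b)) evaluates to true; next b becomes -2; next ((4 + -5) == (-b)) evaluates to false; next aux becomes -4; next final value -8
eval_b: aux becomes 4; next (((aux + 4) - (-3 * b)) < (b - b)) evaluates to true; next b becomes -2; next ((4 + -5) <= (-b)) evaluates to true; next aux becomes 9; next final value 18
verdict: not equivalent; witness: a=-6, b=-3


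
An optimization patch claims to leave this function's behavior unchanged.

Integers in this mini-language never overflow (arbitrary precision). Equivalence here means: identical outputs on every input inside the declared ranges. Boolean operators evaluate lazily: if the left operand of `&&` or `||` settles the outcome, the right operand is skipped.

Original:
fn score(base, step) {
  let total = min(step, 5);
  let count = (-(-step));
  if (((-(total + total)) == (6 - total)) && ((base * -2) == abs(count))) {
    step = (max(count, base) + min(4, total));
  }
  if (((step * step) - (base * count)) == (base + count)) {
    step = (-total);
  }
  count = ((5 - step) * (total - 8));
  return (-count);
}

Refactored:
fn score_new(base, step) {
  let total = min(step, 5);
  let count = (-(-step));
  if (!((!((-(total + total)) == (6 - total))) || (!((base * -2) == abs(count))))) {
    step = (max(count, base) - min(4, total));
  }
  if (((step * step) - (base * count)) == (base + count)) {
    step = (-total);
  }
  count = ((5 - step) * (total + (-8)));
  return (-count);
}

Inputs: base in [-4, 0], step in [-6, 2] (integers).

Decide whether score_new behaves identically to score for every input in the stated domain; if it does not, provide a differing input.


Consider the input base=-3, step=-6.
score: total := -6 | count := -6 | (((-(total + total)) == (6 - total)) && ((base * -2) == abs(count))): true | step := -9 | (((step * step) - (base * count)) == (base + count)): false | count := -196 | result 196
score_new: total := -6 | count := -6 | (!((!((-(total + total)) == (6 - total))) || (!((base * -2) == abs(count))))): true | step := 3 | (((step * step) - (base * count)) == (base + count)): true | step := 6 | count := 14 | result -14
196 != -14, so the rewrite changes behavior.
verdict: not equivalent; witness: base=-3, step=-6


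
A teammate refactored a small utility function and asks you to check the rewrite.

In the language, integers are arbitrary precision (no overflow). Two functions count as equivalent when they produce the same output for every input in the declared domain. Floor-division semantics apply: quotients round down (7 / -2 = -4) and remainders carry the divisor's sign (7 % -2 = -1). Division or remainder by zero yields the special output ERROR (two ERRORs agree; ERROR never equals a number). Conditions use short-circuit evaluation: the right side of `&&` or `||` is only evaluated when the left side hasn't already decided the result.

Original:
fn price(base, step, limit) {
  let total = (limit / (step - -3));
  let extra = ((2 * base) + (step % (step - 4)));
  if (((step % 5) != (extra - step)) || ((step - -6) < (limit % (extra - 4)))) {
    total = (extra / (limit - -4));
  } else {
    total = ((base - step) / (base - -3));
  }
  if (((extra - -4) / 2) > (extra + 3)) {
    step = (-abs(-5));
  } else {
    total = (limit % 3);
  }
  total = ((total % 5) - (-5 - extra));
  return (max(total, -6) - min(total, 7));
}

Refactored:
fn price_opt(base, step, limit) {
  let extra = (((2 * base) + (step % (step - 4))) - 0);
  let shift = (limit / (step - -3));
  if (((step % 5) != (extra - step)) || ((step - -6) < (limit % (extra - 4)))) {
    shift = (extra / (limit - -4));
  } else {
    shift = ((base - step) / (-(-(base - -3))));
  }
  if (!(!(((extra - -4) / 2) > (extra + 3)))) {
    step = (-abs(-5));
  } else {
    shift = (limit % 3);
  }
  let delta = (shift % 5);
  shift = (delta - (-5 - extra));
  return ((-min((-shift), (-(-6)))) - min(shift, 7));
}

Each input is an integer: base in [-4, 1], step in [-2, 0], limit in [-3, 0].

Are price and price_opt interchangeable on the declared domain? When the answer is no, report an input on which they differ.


Although statement counts differ; and arithmetic usage differs; and min/max/abs usage differs; and boolean connective usage differs; and local variable names differ; and constant usage differs, 72/72 inputs agree.
verdict: equivalent


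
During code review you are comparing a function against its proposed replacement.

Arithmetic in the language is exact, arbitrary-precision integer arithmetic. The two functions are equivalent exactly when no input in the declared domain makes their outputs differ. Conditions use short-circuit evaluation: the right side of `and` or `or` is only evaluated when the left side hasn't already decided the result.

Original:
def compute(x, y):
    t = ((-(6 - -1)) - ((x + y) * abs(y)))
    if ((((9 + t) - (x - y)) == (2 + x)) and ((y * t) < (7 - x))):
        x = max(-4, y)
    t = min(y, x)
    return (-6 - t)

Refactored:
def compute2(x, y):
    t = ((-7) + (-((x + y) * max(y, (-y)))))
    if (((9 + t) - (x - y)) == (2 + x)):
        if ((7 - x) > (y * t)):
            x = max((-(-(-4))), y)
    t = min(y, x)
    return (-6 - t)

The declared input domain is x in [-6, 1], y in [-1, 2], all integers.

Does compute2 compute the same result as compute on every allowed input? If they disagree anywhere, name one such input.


The two versions differ — the changes include min/max/abs usage differs, branching structure differs, constant usage differs, arithmetic usage differs, boolean connective usage differs, comparison usage differs, statement counts differ.
Spot check at x=-4, y=-1 — compute: t = -2; ((((9 + t) - (x - y)) == (2 + x)) and ((y * t) < (7 - x))) -> false; t = -4; return -2. compute2: t = -2; (((9 + t) - (x - y)) == (2 + x)) -> false; t = -4; return -2. Both give -2.
Across all 32 domain points the two functions coincide.
verdict: equivalent


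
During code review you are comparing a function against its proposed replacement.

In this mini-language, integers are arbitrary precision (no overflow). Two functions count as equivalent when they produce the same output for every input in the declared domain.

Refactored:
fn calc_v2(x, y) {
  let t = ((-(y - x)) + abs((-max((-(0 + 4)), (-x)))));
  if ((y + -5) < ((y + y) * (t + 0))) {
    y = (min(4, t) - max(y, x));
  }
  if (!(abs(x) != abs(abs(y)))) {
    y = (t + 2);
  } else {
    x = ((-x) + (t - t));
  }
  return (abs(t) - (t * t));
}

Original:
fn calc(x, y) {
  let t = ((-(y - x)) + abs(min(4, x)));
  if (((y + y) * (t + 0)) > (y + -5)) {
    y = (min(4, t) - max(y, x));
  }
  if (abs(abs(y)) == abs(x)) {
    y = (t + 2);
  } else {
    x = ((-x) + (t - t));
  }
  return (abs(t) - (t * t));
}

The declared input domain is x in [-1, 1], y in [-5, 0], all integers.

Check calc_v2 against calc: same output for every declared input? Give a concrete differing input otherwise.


The two are interchangeable: arithmetic usage differs, and constant usage differs, and comparison usage differs, and min/max/abs usage differs, and boolean connective usage differs, and every declared input agrees.
Tracing x=0, y=-1: calc: t = 1; (((y + y) * (t + 0)) > (y + -5)) -> true; y = 1; (abs(abs(y)) == abs(x)) -> false; x = 0; return 0 | calc_v2: t = 1; ((y + -5) < ((y + y) * (t + 0))) -> true; y = 1; (!(abs(x) != abs(abs(y)))) -> false; x = 0; return 0 — matching result 0.
Checked all 18 inputs in the declared domain: the outputs agree on every one.
verdict: equivalent


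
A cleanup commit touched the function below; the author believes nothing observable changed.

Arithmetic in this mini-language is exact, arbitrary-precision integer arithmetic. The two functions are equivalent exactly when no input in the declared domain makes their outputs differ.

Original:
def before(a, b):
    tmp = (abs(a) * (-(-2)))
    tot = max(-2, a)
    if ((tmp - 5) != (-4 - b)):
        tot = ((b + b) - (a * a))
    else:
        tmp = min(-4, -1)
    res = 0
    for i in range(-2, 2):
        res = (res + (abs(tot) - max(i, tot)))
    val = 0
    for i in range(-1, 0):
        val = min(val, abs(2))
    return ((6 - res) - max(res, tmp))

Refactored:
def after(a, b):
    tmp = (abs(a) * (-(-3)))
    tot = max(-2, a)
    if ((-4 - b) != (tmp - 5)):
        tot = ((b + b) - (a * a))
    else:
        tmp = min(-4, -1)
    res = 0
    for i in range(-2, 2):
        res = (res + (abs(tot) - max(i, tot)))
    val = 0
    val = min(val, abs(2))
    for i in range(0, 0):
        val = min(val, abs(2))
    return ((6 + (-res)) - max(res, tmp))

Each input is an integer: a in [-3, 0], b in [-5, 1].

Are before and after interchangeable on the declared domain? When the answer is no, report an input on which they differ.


The rewrite breaks on a=-3, b=-5, where the results are -14 and -150.
before: tmp = 6; tot = -2; ((tmp - 5) != (-4 - b)) -> false; tmp = -4; res = 0; [i=-2]; res = 4; [i=-1]; res = 7; [i=0]; res = 9; [i=1]; res = 10; val = 0; [i=-1]; val = 0; return -14
after: tmp = 9; tot = -2; ((-4 - b) != (tmp - 5)) -> true; tot = -19; res = 0; [i=-2]; res = 21; [i=-1]; res = 41; [i=0]; res = 60; [i=1]; res = 78; val = 0; val = 0; the i loop: no iterations; return -150
verdict: not equivalent; witness: a=-3, b=-5


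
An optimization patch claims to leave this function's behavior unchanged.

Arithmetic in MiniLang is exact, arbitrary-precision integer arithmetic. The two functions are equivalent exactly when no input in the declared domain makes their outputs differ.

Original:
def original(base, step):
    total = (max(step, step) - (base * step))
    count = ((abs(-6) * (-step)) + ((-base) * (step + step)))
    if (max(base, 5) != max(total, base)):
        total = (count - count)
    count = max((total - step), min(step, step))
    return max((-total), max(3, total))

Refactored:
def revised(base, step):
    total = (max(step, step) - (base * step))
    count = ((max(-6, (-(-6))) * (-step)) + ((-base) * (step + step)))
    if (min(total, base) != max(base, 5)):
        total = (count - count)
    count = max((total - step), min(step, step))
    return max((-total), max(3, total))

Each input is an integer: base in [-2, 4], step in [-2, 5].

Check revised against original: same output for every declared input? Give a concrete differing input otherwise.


Evaluate both at base=0, step=5.
original: total = 5; count = -30; (max(base, 5) != max(total, base)) -> false; count = 5; return 5
revised: total = 5; count = -30; (min(total, base) != max(base, 5)) -> true; total = 0; count = 5; return 3
5 vs 3 — the two versions disagree here.
verdict: not equivalent; witness: base=0, step=5


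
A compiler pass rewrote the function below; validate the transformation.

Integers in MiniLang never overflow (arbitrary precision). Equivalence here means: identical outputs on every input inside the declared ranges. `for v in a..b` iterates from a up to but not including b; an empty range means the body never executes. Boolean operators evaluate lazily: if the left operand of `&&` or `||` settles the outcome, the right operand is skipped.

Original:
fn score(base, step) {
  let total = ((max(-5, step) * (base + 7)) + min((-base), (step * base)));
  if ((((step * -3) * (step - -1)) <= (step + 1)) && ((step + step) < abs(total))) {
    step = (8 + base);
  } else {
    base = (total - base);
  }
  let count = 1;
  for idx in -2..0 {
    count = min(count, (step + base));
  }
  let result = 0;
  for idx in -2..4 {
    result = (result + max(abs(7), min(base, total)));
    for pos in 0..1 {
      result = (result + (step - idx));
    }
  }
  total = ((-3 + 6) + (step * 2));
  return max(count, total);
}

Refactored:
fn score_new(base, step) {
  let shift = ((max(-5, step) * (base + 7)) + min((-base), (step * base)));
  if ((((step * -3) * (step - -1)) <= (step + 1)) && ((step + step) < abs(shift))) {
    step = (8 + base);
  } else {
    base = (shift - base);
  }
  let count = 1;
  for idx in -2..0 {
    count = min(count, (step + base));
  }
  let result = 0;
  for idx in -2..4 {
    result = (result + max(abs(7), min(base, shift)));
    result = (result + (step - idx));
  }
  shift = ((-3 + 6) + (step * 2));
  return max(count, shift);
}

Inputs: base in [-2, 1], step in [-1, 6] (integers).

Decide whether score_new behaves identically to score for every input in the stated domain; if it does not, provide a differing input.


Side by side, the visible changes include: statement counts differ, and local variable names differ, and loop structure differs.
As a probe, take base=-2, step=5: score runs total = 15; ((((step * -3) * (step - -1)) <= (step + 1)) && ((step + step) < abs(total))) -> true; step = 6; count = 1; [idx=-2]; count = 1; [idx=-1]; count = 1; result = 0; [idx=-2]; result = 7; [pos=0]; result = 15; [idx=-1]; result = 22; [pos=0]; result = 29; [idx=0]; result = 36; [pos=0]; result = 42; [idx=1]; result = 49; [pos=0]; result = 54; [idx=2]; result = 61; [pos=0]; result = 65; [idx=3]; result = 72; [pos=0]; result = 75; total = 15; return 15; score_new runs shift = 15; ((((step * -3) * (step - -1)) <= (step + 1)) && ((step + step) < abs(shift))) -> true; step = 6; count = 1; [idx=-2]; count = 1; [idx=-1]; count = 1; result = 0; [idx=-2]; result = 7; result = 15; [idx=-1]; result = 22; result = 29; [idx=0]; result = 36; result = 42; [idx=1]; result = 49; result = 54; [idx=2]; result = 61; result = 65; [idx=3]; result = 72; result = 75; shift = 15; return 15; both end at 15.
Every one of the 32 inputs gives matching results.
verdict: equivalent


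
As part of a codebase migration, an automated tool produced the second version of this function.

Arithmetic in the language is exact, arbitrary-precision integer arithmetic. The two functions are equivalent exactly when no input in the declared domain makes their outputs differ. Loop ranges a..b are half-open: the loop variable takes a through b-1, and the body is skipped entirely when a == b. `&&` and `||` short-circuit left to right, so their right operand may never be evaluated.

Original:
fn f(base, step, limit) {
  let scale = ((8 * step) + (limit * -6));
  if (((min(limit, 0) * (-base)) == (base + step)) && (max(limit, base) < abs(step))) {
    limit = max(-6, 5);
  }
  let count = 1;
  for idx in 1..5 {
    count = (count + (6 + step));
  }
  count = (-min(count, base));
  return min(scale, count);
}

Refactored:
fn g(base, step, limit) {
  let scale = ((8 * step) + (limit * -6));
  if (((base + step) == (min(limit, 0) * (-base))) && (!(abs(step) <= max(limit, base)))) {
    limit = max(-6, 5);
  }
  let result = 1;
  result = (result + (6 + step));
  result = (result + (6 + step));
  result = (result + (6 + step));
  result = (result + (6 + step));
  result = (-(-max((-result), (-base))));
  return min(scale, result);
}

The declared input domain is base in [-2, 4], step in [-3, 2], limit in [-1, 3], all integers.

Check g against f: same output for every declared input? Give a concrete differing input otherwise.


Changes here: comparison usage differs, plus statement counts differ, plus boolean connective usage differs, plus loop structure differs, plus local variable names differ, plus min/max/abs usage differs, plus arithmetic usage differs, plus constant usage differs; the full 210-point sweep finds no disagreement.
verdict: equivalent


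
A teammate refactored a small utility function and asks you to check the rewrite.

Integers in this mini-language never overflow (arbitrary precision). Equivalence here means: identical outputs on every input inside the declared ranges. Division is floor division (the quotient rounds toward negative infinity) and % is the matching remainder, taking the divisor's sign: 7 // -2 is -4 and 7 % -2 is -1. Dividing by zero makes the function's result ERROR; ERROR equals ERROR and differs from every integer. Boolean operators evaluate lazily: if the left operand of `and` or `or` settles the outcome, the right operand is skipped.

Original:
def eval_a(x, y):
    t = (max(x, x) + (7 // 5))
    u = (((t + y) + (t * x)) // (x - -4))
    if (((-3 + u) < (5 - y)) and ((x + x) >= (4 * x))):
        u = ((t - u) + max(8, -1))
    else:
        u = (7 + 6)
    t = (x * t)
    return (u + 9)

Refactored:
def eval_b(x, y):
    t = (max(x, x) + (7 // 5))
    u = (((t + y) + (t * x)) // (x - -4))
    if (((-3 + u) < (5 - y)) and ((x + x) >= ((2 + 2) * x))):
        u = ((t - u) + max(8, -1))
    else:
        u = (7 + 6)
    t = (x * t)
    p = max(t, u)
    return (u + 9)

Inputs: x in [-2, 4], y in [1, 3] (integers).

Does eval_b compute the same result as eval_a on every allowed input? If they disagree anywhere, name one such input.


Comparing the listings, the differences include: min/max/abs usage differs, statement counts differ, arithmetic usage differs, local variable names differ, constant usage differs.
As a probe, take x=-1, y=1: eval_a runs t=0, then u=0, then (((-3 + u) < (5 - y)) and ((x + x) >= (4 * x))) is true, then u=8, then t=0, then returns 17; eval_b runs t=0, then u=0, then (((-3 + u) < (5 - y)) and ((x + x) >= ((2 + 2) * x))) is true, then u=8, then t=0, then p=8, then returns 17; both end at 17.
An exhaustive pass over the 21 declared inputs shows identical outputs.
verdict: equivalent


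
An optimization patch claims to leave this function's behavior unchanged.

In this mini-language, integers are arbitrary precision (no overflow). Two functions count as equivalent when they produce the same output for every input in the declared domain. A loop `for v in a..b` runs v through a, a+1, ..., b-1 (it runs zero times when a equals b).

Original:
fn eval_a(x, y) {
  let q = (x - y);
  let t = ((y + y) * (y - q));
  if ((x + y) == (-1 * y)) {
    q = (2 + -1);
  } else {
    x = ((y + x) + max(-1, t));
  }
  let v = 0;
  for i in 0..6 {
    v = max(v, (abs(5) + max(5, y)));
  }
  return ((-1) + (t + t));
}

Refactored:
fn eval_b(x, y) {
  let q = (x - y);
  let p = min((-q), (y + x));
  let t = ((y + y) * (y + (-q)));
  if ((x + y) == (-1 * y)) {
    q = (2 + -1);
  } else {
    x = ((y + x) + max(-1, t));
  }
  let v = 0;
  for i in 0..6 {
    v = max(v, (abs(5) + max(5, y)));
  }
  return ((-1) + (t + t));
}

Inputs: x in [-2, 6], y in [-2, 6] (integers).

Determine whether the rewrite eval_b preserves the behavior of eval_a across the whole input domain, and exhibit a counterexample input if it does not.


The two are interchangeable: local variable names differ; and statement counts differ; and min/max/abs usage differs; and arithmetic usage differs, and every declared input agrees.
Spot check at x=4, y=0 — eval_a: q = 4; t = 0; ((x + y) == (-1 * y)) -> false; x = 4; v = 0; [i=0]; v = 10; [i=1]; v = 10; [i=2]; v = 10; [i=3]; v = 10; [i=4]; v = 10; [i=5]; v = 10; return -1. eval_b: q = 4; p = -4; t = 0; ((x + y) == (-1 * y)) -> false; x = 4; v = 0; [i=0]; v = 10; [i=1]; v = 10; [i=2]; v = 10; [i=3]; v = 10; [i=4]; v = 10; [i=5]; v = 10; return -1. Both give -1.
An exhaustive pass over the 81 declared inputs shows identical outputs.
verdict: equivalent


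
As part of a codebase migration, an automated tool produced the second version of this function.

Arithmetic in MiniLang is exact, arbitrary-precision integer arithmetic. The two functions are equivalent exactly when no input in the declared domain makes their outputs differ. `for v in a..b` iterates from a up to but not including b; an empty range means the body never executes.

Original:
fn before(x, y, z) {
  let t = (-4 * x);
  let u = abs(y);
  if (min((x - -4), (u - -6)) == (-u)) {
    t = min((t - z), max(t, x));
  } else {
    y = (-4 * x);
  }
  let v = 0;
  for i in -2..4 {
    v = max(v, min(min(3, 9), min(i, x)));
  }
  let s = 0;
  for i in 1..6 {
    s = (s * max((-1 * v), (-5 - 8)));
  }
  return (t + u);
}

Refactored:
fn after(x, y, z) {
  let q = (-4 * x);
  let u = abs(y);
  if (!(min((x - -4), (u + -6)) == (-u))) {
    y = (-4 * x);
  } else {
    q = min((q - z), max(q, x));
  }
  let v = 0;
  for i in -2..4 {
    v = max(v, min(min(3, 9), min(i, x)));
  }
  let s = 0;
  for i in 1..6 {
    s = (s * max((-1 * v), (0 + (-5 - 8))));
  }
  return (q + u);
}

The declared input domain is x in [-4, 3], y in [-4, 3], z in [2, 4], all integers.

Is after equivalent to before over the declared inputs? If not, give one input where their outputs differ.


The rewrite breaks on x=-4, y=-3, z=2, where the results are 19 and 17.
before: t := 16 | u := 3 | (min((x - -4), (u - -6)) == (-u)): false | y := 16 | v := 0 | iter i=-2: | v := 0 | iter i=-1: | v := 0 | iter i=0: | v := 0 | iter i=1: | v := 0 | iter i=2: | v := 0 | iter i=3: | v := 0 | s := 0 | iter i=1: | s := 0 | iter i=2: | s := 0 | iter i=3: | s := 0 | iter i=4: | s := 0 | iter i=5: | s := 0 | result 19
after: q := 16 | u := 3 | (!(min((x - -4), (u + -6)) == (-u))): false | q := 14 | v := 0 | iter i=-2: | v := 0 | iter i=-1: | v := 0 | iter i=0: | v := 0 | iter i=1: | v := 0 | iter i=2: | v := 0 | iter i=3: | v := 0 | s := 0 | iter i=1: | s := 0 | iter i=2: | s := 0 | iter i=3: | s := 0 | iter i=4: | s := 0 | iter i=5: | s := 0 | result 17
verdict: not equivalent; witness: x=-4, y=-3, z=2


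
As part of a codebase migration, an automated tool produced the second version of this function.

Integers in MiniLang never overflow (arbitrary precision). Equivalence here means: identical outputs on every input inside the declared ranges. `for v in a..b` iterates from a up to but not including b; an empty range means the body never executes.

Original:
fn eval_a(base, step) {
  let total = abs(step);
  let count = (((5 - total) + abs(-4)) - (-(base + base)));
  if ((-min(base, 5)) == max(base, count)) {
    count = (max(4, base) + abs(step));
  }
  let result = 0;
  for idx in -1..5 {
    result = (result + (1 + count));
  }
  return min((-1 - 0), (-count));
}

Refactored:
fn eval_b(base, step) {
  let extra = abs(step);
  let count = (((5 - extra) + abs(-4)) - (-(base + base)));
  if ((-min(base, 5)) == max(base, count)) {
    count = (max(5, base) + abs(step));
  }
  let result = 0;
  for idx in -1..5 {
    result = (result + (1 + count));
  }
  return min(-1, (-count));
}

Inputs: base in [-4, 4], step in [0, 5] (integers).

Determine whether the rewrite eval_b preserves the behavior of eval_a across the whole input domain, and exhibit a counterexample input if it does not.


There is a counterexample at base=-3, step=0: -4 on one side, -5 on the other.
eval_a: total := 0 | count := 3 | ((-min(base, 5)) == max(base, count)): true | count := 4 | result := 0 | iter idx=-1: | result := 5 | iter idx=0: | result := 10 | iter idx=1: | result := 15 | iter idx=2: | result := 20 | iter idx=3: | result := 25 | iter idx=4: | result := 30 | result -4
eval_b: extra := 0 | count := 3 | ((-min(base, 5)) == max(base, count)): true | count := 5 | result := 0 | iter idx=-1: | result := 6 | iter idx=0: | result := 12 | iter idx=1: | result := 18 | iter idx=2: | result := 24 | iter idx=3: | result := 30 | iter idx=4: | result := 36 | result -5
verdict: not equivalent; witness: base=-3, step=0


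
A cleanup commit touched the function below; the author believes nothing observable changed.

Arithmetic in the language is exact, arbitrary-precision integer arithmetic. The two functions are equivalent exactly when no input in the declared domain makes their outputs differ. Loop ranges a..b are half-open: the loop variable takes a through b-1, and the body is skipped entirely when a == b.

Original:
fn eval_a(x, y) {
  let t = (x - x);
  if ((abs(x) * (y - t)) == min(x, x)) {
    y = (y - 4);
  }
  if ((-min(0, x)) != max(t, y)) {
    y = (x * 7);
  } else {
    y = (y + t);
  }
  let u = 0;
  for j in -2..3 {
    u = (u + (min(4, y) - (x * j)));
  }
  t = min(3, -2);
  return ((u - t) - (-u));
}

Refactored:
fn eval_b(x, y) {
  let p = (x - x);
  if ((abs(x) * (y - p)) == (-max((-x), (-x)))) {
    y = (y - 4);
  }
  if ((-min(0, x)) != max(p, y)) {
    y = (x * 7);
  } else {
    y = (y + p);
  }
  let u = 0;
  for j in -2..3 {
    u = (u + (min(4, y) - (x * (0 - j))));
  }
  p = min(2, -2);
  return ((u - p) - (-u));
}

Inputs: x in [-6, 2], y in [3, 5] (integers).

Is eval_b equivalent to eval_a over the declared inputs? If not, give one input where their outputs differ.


The edit looks behavioral (`3` became `2`), but over these ranges it never changes the outcome.
One worked example (x=1, y=5) — eval_a: t becomes 0; next ((abs(x) * (y - t)) == min(x, x)) evaluates to false; next ((-min(0, x)) != max(t, y)) evaluates to true; next y becomes 7; next u becomes 0; next at j=-2:; next u becomes 6; next at j=-1:; next u becomes 11; next at j=0:; next u becomes 15; next at j=1:; next u becomes 18; next at j=2:; next u becomes 20; next t becomes -2; next final value 42; eval_b: p becomes 0; next ((abs(x) * (y - p)) == (-max((-x), (-x)))) evaluates to false; next ((-min(0, x)) != max(p, y)) evaluates to true; next y becomes 7; next u becomes 0; next at j=-2:; next u becomes 2; next at j=-1:; next u becomes 5; next at j=0:; next u becomes 9; next at j=1:; next u becomes 14; next at j=2:; next u becomes 20; next p becomes -2; next final value 42; agreement on 42.
Every one of the 27 inputs gives matching results.
verdict: equivalent


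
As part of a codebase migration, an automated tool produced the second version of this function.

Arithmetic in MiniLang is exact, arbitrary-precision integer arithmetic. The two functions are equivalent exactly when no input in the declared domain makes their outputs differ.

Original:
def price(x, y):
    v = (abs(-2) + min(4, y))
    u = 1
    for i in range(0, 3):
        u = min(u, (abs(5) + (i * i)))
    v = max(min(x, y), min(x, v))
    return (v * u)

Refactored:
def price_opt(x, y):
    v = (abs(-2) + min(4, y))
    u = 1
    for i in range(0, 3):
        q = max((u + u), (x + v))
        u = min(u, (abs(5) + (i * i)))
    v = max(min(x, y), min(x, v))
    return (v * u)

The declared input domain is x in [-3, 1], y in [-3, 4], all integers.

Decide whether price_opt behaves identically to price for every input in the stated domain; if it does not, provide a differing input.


Side by side, the visible changes include: min/max/abs usage differs; and arithmetic usage differs; and statement counts differ; and local variable names differ.
One worked example (x=-3, y=-1) — price: v := 1 | u := 1 | iter i=0: | u := 1 | iter i=1: | u := 1 | iter i=2: | u := 1 | v := -3 | result -3; price_opt: v := 1 | u := 1 | iter i=0: | q := 2 | u := 1 | iter i=1: | q := 2 | u := 1 | iter i=2: | q := 2 | u := 1 | v := -3 | result -3; agreement on -3.
An exhaustive pass over the 40 declared inputs shows identical outputs.
verdict: equivalent


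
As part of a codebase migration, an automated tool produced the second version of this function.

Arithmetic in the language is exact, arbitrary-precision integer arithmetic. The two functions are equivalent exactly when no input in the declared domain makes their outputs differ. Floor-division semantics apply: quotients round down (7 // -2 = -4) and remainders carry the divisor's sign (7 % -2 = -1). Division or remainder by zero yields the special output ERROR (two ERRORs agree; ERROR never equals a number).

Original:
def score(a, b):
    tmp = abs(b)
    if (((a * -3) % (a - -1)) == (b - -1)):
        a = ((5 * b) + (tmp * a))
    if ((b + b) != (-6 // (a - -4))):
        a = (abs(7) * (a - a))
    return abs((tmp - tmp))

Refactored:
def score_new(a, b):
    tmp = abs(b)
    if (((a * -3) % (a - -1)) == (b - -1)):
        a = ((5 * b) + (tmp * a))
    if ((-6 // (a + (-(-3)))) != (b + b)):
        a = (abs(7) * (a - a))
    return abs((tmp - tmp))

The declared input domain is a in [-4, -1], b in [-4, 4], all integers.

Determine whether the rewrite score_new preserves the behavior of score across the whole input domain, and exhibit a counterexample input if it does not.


The rewrite breaks on a=-4, b=-4, where the results are ERROR and 0.
score: tmp = 4; (((a * -3) % (a - -1)) == (b - -1)) -> false; division by zero -> ERROR
score_new: tmp = 4; (((a * -3) % (a - -1)) == (b - -1)) -> false; ((-6 // (a + (-(-3)))) != (b + b)) -> true; a = 0; return 0
verdict: not equivalent; witness: a=-4, b=-4


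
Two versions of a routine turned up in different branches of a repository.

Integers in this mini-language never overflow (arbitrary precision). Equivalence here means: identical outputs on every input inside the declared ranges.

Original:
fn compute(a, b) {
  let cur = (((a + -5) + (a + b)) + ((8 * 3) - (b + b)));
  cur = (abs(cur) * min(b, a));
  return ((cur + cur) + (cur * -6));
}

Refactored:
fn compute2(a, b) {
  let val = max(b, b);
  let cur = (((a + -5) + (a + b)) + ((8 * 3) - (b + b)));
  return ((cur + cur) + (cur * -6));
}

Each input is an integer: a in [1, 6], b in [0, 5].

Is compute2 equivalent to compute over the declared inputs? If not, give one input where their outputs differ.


Not equivalent: a=1, b=0 separates them (0 vs -84).
compute: cur = 21; cur = 0; return 0
compute2: val = 0; cur = 21; return -84
verdict: not equivalent; witness: a=1, b=0


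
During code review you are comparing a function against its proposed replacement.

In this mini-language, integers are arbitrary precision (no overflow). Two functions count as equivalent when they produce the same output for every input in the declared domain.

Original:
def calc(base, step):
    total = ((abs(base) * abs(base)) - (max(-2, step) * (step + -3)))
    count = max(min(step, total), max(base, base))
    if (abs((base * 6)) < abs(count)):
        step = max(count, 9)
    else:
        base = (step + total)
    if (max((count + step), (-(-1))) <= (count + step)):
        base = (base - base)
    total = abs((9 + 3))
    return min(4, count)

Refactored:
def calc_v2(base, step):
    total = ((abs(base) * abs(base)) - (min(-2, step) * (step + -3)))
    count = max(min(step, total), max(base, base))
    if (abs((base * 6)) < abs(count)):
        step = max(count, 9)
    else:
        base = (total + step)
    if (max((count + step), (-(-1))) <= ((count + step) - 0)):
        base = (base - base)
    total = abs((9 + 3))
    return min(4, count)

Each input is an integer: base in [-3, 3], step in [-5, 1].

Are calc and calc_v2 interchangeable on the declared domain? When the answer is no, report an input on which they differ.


There is a counterexample at base=-2, step=-1: -1 on one side, -2 on the other.
calc: total becomes 0; next count becomes -1; next (abs((base * 6)) < abs(count)) evaluates to false; next base becomes -1; next (max((count + step), (-(-1))) <= (count + step)) evaluates to false; next total becomes 12; next final value -1
calc_v2: total becomes -4; next count becomes -2; next (abs((base * 6)) < abs(count)) evaluates to false; next base becomes -5; next (max((count + step), (-(-1))) <= ((count + step) - 0)) evaluates to false; next total becomes 12; next final value -2
verdict: not equivalent; witness: base=-2, step=-1


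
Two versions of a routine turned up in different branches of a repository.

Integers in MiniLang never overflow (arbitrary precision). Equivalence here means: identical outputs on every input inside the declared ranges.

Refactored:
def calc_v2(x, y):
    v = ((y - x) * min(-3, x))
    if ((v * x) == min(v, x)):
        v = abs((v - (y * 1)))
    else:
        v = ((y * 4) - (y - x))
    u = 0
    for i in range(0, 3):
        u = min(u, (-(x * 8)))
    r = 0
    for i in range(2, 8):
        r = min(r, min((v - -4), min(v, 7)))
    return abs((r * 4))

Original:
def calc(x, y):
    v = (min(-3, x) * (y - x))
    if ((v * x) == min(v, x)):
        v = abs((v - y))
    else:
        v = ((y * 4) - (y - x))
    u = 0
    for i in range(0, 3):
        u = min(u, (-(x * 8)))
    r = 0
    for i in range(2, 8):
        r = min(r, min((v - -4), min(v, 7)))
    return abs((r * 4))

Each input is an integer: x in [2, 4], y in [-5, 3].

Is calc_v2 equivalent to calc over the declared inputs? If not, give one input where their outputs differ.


Side by side, the visible changes include: arithmetic usage differs, plus constant usage differs.
As a probe, take x=3, y=0: calc runs v becomes 9; next ((v * x) == min(v, x)) evaluates to false; next v becomes 3; next u becomes 0; next at i=0:; next u becomes -24; next at i=1:; next u becomes -24; next at i=2:; next u becomes -24; next r becomes 0; next at i=2:; next r becomes 0; next at i=3:; next r becomes 0; next at i=4:; next r becomes 0; next at i=5:; next r becomes 0; next at i=6:; next r becomes 0; next at i=7:; next r becomes 0; next final value 0; calc_v2 runs v becomes 9; next ((v * x) == min(v, x)) evaluates to false; next v becomes 3; next u becomes 0; next at i=0:; next u becomes -24; next at i=1:; next u becomes -24; next at i=2:; next u becomes -24; next r becomes 0; next at i=2:; next r becomes 0; next at i=3:; next r becomes 0; next at i=4:; next r becomes 0; next at i=5:; next r becomes 0; next at i=6:; next r becomes 0; next at i=7:; next r becomes 0; next final value 0; both end at 0.
Sweeping the whole domain (27 inputs) finds no disagreement.
verdict: equivalent


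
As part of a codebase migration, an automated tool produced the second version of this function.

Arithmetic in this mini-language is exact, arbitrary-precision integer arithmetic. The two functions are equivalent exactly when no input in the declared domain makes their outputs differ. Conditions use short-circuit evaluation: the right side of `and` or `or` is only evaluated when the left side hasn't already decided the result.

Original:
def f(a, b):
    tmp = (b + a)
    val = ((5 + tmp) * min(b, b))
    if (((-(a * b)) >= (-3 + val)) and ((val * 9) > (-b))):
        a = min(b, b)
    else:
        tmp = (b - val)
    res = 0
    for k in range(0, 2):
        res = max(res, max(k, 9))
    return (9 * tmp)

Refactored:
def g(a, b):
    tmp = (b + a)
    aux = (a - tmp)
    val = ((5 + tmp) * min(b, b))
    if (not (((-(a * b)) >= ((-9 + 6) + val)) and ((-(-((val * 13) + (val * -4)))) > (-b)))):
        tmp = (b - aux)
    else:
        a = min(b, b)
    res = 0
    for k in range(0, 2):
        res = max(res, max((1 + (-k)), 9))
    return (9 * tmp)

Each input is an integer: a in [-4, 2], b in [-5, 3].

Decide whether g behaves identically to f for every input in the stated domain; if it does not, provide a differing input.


There is a counterexample at a=-4, b=-5: -225 on one side, -90 on the other.
f: tmp := -9 | val := 20 | (((-(a * b)) >= (-3 + val)) and ((val * 9) > (-b))): false | tmp := -25 | res := 0 | iter k=0: | res := 9 | iter k=1: | res := 9 | result -225
g: tmp := -9 | aux := 5 | val := 20 | (not (((-(a * b)) >= ((-9 + 6) + val)) and ((-(-((val * 13) + (val * -4)))) > (-b)))): true | tmp := -10 | res := 0 | iter k=0: | res := 9 | iter k=1: | res := 9 | result -90
verdict: not equivalent; witness: a=-4, b=-5


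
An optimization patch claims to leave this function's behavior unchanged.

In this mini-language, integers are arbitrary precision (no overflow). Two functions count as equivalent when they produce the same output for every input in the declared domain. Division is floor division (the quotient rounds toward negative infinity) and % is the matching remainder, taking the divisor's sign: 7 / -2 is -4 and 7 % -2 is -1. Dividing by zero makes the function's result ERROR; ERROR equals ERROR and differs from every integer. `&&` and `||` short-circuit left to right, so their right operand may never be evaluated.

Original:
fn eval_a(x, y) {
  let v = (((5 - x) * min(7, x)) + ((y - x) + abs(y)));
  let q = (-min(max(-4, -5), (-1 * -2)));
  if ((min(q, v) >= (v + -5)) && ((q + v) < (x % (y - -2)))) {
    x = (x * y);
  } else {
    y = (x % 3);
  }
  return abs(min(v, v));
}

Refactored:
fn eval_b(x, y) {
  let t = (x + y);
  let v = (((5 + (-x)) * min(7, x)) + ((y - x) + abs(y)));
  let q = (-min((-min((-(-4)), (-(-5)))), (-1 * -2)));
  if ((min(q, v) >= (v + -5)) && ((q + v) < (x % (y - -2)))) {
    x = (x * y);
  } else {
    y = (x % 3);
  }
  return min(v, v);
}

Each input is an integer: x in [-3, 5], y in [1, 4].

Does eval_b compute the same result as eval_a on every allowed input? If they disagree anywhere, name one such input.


At x=-3, y=1: eval_a gives 19, eval_b gives -19.
verdict: not equivalent; witness: x=-3, y=1
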